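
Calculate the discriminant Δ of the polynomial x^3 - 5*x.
Δ = 500

For a depressed cubic x^3 + p x + q the discriminant is Δ = -4 p^3 - 27 q^2 = -4*(-5)^3 - 27*(0)^2 = 500 - 0 = 500.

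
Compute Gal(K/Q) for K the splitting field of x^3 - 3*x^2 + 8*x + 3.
Gal(K/Q) = S_3 (symmetric group of order 6)

Compute the discriminant of x^3 + (-3)*x^2 + (8)*x + (3): Δ = -2687. Since Δ is not a rational square, the Galois group is not contained in A_3; it must be the full S_3 (irreducibility of the cubic rules out anything smaller).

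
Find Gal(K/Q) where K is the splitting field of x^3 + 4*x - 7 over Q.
Gal(K/Q) = S_3 (symmetric group of order 6)

Compute the discriminant of x^3 + (0)*x^2 + (4)*x + (-7): Δ = -1579. Since Δ is not a rational square, the Galois group is not contained in A_3; it must be the full S_3 (irreducibility of the cubic rules out anything smaller).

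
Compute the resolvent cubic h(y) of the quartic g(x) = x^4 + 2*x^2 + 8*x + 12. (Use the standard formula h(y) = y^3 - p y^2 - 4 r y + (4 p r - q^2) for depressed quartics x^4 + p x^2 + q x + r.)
h(y) = y^3 - 2*y^2 - 48*y + 32

Identify coefficients: p = 2, q = 8, r = 12.
Plug into h(y) = y^3 - p y^2 - 4 r y + (4 p r - q^2):
  h(y) = y^3 - (2) y^2 - 4*(12) y + (4*(2)*(12) - (8)^2)
       = y^3 + (-2) y^2 + (-48) y + (32).
Simplifying: h(y) = y^3 - 2*y^2 - 48*y + 32.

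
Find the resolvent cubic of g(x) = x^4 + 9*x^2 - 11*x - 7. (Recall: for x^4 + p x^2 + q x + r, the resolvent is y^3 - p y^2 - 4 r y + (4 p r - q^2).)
h(y) = y^3 - 9*y^2 + 28*y - 373

Identify coefficients: p = 9, q = -11, r = -7.
Plug into h(y) = y^3 - p y^2 - 4 r y + (4 p r - q^2):
  h(y) = y^3 - (9) y^2 - 4*(-7) y + (4*(9)*(-7) - (-11)^2)
       = y^3 + (-9) y^2 + (28) y + (-373).
Simplifying: h(y) = y^3 - 9*y^2 + 28*y - 373.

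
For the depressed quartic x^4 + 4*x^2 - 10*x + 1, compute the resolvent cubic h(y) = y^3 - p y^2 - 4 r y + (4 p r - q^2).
h(y) = y^3 - 4*y^2 - 4*y - 84

Identify coefficients: p = 4, q = -10, r = 1.
Plug into h(y) = y^3 - p y^2 - 4 r y + (4 p r - q^2):
  h(y) = y^3 - (4) y^2 - 4*(1) y + (4*(4)*(1) - (-10)^2)
       = y^3 + (-4) y^2 + (-4) y + (-84).
Simplifying: h(y) = y^3 - 4*y^2 - 4*y - 84.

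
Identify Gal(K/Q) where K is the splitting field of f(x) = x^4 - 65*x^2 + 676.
Gal(K/Q) = Z/2Z (cyclic of order 2)

f factors as (x^2 - 13)(x^2 - 52), so the splitting field is K = Q(sqrt(13), sqrt(52)). The squarefree part of 13 is 13 and the squarefree part of 52 is also 13, so sqrt(13) and sqrt(52) are both rational multiples of sqrt(13). Hence Q(sqrt(13)) = Q(sqrt(52)) = Q(sqrt(13)), and the splitting field collapses to a single degree-2 extension with Galois group Z/2Z.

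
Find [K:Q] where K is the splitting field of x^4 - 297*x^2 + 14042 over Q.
[K:Q] = 4

f factors as (x^2 - 59)(x^2 - 238); the splitting field is K = Q(sqrt(59), sqrt(238)). Since 59, 238, and 14042 are all non-squares in Q, the three subfields Q(sqrt(59)), Q(sqrt(238)), Q(sqrt(14042)) are distinct degree-2 extensions, so [K:Q] = 4 (Klein four Galois group).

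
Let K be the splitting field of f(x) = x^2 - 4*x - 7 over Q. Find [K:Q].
[K:Q] = 2

The discriminant of x^2 + (-4)*x + (-7) is b^2 - 4c = 16 - (-28) = 44. Since 44 is not a perfect square in Q, the polynomial is irreducible over Q. Its two roots generate a degree-2 extension, so [K:Q] = 2.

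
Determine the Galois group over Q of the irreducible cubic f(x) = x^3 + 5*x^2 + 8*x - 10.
Gal(K/Q) = S_3 (symmetric group of order 6)

Compute the discriminant of x^3 + (5)*x^2 + (8)*x + (-10): Δ = -5348. Since Δ is not a rational square, the Galois group is not contained in A_3; it must be the full S_3 (irreducibility of the cubic rules out anything smaller).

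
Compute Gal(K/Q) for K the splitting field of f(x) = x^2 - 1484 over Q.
Gal(K/Q) = Z/2Z (cyclic of order 2)

x^2 - 1484 is irreducible over Q since 1484 is not a rational square. The splitting field Q(sqrt(1484)) has degree 2 over Q, and its unique nontrivial automorphism is sqrt(1484) ↦ -sqrt(1484). Hence Gal(Q(sqrt(1484))/Q) = Z/2Z.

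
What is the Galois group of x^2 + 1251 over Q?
Gal(K/Q) = Z/2Z (cyclic of order 2)

x^2 + 1251 is irreducible over Q since -1251 is not a rational square. The splitting field Q(sqrt(-1251)) has degree 2 over Q, and its unique nontrivial automorphism is sqrt(-1251) ↦ -sqrt(-1251). Hence Gal(Q(sqrt(-1251))/Q) = Z/2Z.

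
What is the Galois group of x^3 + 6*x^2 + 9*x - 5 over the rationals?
Gal(K/Q) = S_3 (symmetric group of order 6)

Compute the discriminant of x^3 + (6)*x^2 + (9)*x + (-5): Δ = -1215. Since Δ is not a rational square, the Galois group is not contained in A_3; it must be the full S_3 (irreducibility of the cubic rules out anything smaller).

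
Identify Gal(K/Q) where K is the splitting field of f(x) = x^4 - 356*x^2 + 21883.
Gal(K/Q) = V_4 (Klein four-group, Z/2Z × Z/2Z)

f factors as (x^2 - 277)(x^2 - 79), so the splitting field is K = Q(sqrt(277), sqrt(79)). The elements 277, 79, 21883 are all non-squares in Q, so sqrt(277) and sqrt(79) generate independent quadratic extensions. Thus [K:Q] = 4 and Gal(K/Q) is generated by the two order-2 automorphisms sqrt(277) ↦ -sqrt(277) and sqrt(79) ↦ -sqrt(79), giving V_4.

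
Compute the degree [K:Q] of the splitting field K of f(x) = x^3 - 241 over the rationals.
[K:Q] = 6

x^3 - 241 has one real root r = 241^(1/3) and two complex roots r*zeta_3, r*zeta_3^2 where zeta_3 = e^(2*pi*i/3). The splitting field is Q(r, zeta_3). [Q(r):Q] = 3 and [Q(zeta_3):Q] = 2 with gcd = 1, so [Q(r, zeta_3):Q] = 3 * 2 = 6.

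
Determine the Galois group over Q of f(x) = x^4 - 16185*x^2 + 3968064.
Gal(K/Q) = Z/2Z (cyclic of order 2)

f factors as (x^2 - 15936)(x^2 - 249), so the splitting field is K = Q(sqrt(15936), sqrt(249)). The squarefree part of 15936 is 249 and the squarefree part of 249 is also 249, so sqrt(15936) and sqrt(249) are both rational multiples of sqrt(249). Hence Q(sqrt(15936)) = Q(sqrt(249)) = Q(sqrt(249)), and the splitting field collapses to a single degree-2 extension with Galois group Z/2Z.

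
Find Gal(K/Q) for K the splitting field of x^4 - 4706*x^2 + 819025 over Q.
Gal(K/Q) = Z/2Z (cyclic of order 2)

f factors as (x^2 - 181)(x^2 - 4525), so the splitting field is K = Q(sqrt(181), sqrt(4525)). The squarefree part of 181 is 181 and the squarefree part of 4525 is also 181, so sqrt(181) and sqrt(4525) are both rational multiples of sqrt(181). Hence Q(sqrt(181)) = Q(sqrt(4525)) = Q(sqrt(181)), and the splitting field collapses to a single degree-2 extension with Galois group Z/2Z.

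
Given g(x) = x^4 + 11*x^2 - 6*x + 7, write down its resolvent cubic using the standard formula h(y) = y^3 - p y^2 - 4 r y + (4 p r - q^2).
h(y) = y^3 - 11*y^2 - 28*y + 272

Identify coefficients: p = 11, q = -6, r = 7.
Plug into h(y) = y^3 - p y^2 - 4 r y + (4 p r - q^2):
  h(y) = y^3 - (11) y^2 - 4*(7) y + (4*(11)*(7) - (-6)^2)
       = y^3 + (-11) y^2 + (-28) y + (272).
Simplifying: h(y) = y^3 - 11*y^2 - 28*y + 272.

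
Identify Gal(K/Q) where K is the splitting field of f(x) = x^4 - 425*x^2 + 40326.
Gal(K/Q) = V_4 (Klein four-group, Z/2Z × Z/2Z)

f factors as (x^2 - 143)(x^2 - 282), so the splitting field is K = Q(sqrt(143), sqrt(282)). The elements 143, 282, 40326 are all non-squares in Q, so sqrt(143) and sqrt(282) generate independent quadratic extensions. Thus [K:Q] = 4 and Gal(K/Q) is generated by the two order-2 automorphisms sqrt(143) ↦ -sqrt(143) and sqrt(282) ↦ -sqrt(282), giving V_4.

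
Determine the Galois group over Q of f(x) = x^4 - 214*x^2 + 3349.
Gal(K/Q) = V_4 (Klein four-group, Z/2Z × Z/2Z)

f factors as (x^2 - 197)(x^2 - 17), so the splitting field is K = Q(sqrt(197), sqrt(17)). The elements 197, 17, 3349 are all non-squares in Q, so sqrt(197) and sqrt(17) generate independent quadratic extensions. Thus [K:Q] = 4 and Gal(K/Q) is generated by the two order-2 automorphisms sqrt(197) ↦ -sqrt(197) and sqrt(17) ↦ -sqrt(17), giving V_4.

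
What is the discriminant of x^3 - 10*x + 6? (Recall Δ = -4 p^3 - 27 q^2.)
Δ = 3028

For a depressed cubic x^3 + p x + q the discriminant is Δ = -4 p^3 - 27 q^2 = -4*(-10)^3 - 27*(6)^2 = 4000 - 972 = 3028.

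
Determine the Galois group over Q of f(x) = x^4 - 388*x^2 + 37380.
Gal(K/Q) = V_4 (Klein four-group, Z/2Z × Z/2Z)

f factors as (x^2 - 210)(x^2 - 178), so the splitting field is K = Q(sqrt(210), sqrt(178)). The elements 210, 178, 37380 are all non-squares in Q, so sqrt(210) and sqrt(178) generate independent quadratic extensions. Thus [K:Q] = 4 and Gal(K/Q) is generated by the two order-2 automorphisms sqrt(210) ↦ -sqrt(210) and sqrt(178) ↦ -sqrt(178), giving V_4.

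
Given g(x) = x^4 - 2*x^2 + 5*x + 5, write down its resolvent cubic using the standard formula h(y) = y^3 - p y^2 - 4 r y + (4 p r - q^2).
h(y) = y^3 + 2*y^2 - 20*y - 65

Identify coefficients: p = -2, q = 5, r = 5.
Plug into h(y) = y^3 - p y^2 - 4 r y + (4 p r - q^2):
  h(y) = y^3 - (-2) y^2 - 4*(5) y + (4*(-2)*(5) - (5)^2)
       = y^3 + (2) y^2 + (-20) y + (-65).
Simplifying: h(y) = y^3 + 2*y^2 - 20*y - 65.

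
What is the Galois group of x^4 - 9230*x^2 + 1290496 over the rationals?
Gal(K/Q) = Z/2Z (cyclic of order 2)

f factors as (x^2 - 142)(x^2 - 9088), so the splitting field is K = Q(sqrt(142), sqrt(9088)). The squarefree part of 142 is 142 and the squarefree part of 9088 is also 142, so sqrt(142) and sqrt(9088) are both rational multiples of sqrt(142). Hence Q(sqrt(142)) = Q(sqrt(9088)) = Q(sqrt(142)), and the splitting field collapses to a single degree-2 extension with Galois group Z/2Z.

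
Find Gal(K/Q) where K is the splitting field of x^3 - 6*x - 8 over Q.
Gal(K/Q) = S_3 (symmetric group of order 6)

Compute the discriminant of x^3 + (0)*x^2 + (-6)*x + (-8): Δ = -864. Since Δ is not a rational square, the Galois group is not contained in A_3; it must be the full S_3 (irreducibility of the cubic rules out anything smaller).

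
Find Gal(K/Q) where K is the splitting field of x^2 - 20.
Gal(K/Q) = Z/2Z (cyclic of order 2)

x^2 - 20 is irreducible over Q since 20 is not a rational square. The splitting field Q(sqrt(20)) has degree 2 over Q, and its unique nontrivial automorphism is sqrt(20) ↦ -sqrt(20). Hence Gal(Q(sqrt(20))/Q) = Z/2Z.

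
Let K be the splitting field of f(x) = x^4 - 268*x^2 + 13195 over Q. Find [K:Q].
[K:Q] = 4

f factors as (x^2 - 65)(x^2 - 203); the splitting field is K = Q(sqrt(65), sqrt(203)). Since 65, 203, and 13195 are all non-squares in Q, the three subfields Q(sqrt(65)), Q(sqrt(203)), Q(sqrt(13195)) are distinct degree-2 extensions, so [K:Q] = 4 (Klein four Galois group).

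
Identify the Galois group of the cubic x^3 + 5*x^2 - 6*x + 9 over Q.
Gal(K/Q) = S_3 (symmetric group of order 6)

Compute the discriminant of x^3 + (5)*x^2 + (-6)*x + (9): Δ = -9783. Since Δ is not a rational square, the Galois group is not contained in A_3; it must be the full S_3 (irreducibility of the cubic rules out anything smaller).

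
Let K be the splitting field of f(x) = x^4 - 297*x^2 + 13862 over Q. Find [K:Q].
[K:Q] = 4

f factors as (x^2 - 58)(x^2 - 239); the splitting field is K = Q(sqrt(58), sqrt(239)). Since 58, 239, and 13862 are all non-squares in Q, the three subfields Q(sqrt(58)), Q(sqrt(239)), Q(sqrt(13862)) are distinct degree-2 extensions, so [K:Q] = 4 (Klein four Galois group).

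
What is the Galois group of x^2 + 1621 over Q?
Gal(K/Q) = Z/2Z (cyclic of order 2)

x^2 + 1621 is irreducible over Q since -1621 is not a rational square. The splitting field Q(sqrt(-1621)) has degree 2 over Q, and its unique nontrivial automorphism is sqrt(-1621) ↦ -sqrt(-1621). Hence Gal(Q(sqrt(-1621))/Q) = Z/2Z.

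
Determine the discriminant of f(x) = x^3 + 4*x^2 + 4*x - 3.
Δ = -339

For x^3 + a x^2 + b x + c the discriminant is Δ = 18 a b c - 4 a^3 c + a^2 b^2 - 4 b^3 - 27 c^2.
Plug a = 4, b = 4, c = -3:
  18*(4)*(4)*(-3) - 4*(4)^3*(-3) + (4)^2*(4)^2 - 4*(4)^3 - 27*(-3)^2
  = -864 + (768) + 256 + (-256) + (-243)
  = -339.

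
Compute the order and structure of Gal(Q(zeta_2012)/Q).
|Gal(Q(zeta_2012)/Q)| = phi(2012) = 1004; group ≅ (Z/2012Z)^* ≅ Z/2Z × Z/502Z

The n-th cyclotomic polynomial Φ_2012(x) is the minimal polynomial of zeta_2012 over Q and has degree phi(2012) = 1004. So Q(zeta_2012) is a degree-1004 Galois extension with Galois group (Z/2012Z)^*. By CRT, (Z/2012Z)^* ≅ (Z/4Z)^* × (Z/503Z)^*. Each prime-power unit group is (Z/4Z)^* ≅ Z/2Z; (Z/503Z)^* ≅ Z/502Z. Hence Gal(Q(zeta_2012)/Q) ≅ Z/2Z × Z/502Z.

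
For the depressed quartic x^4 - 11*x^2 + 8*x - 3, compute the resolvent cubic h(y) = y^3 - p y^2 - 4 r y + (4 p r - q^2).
h(y) = y^3 + 11*y^2 + 12*y + 68

Identify coefficients: p = -11, q = 8, r = -3.
Plug into h(y) = y^3 - p y^2 - 4 r y + (4 p r - q^2):
  h(y) = y^3 - (-11) y^2 - 4*(-3) y + (4*(-11)*(-3) - (8)^2)
       = y^3 + (11) y^2 + (12) y + (68).
Simplifying: h(y) = y^3 + 11*y^2 + 12*y + 68.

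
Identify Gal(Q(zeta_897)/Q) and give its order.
|Gal(Q(zeta_897)/Q)| = phi(897) = 528; group ≅ (Z/897Z)^* ≅ Z/2Z × Z/12Z × Z/22Z

The n-th cyclotomic polynomial Φ_897(x) is the minimal polynomial of zeta_897 over Q and has degree phi(897) = 528. So Q(zeta_897) is a degree-528 Galois extension with Galois group (Z/897Z)^*. By CRT, (Z/897Z)^* ≅ (Z/3Z)^* × (Z/13Z)^* × (Z/23Z)^*. Each prime-power unit group is (Z/3Z)^* ≅ Z/2Z; (Z/13Z)^* ≅ Z/12Z; (Z/23Z)^* ≅ Z/22Z. Hence Gal(Q(zeta_897)/Q) ≅ Z/2Z × Z/12Z × Z/22Z.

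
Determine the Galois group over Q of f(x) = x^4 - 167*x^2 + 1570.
Gal(K/Q) = V_4 (Klein four-group, Z/2Z × Z/2Z)

f factors as (x^2 - 10)(x^2 - 157), so the splitting field is K = Q(sqrt(10), sqrt(157)). The elements 10, 157, 1570 are all non-squares in Q, so sqrt(10) and sqrt(157) generate independent quadratic extensions. Thus [K:Q] = 4 and Gal(K/Q) is generated by the two order-2 automorphisms sqrt(10) ↦ -sqrt(10) and sqrt(157) ↦ -sqrt(157), giving V_4.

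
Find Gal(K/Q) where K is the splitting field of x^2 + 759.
Gal(K/Q) = Z/2Z (cyclic of order 2)

x^2 + 759 is irreducible over Q since -759 is not a rational square. The splitting field Q(sqrt(-759)) has degree 2 over Q, and its unique nontrivial automorphism is sqrt(-759) ↦ -sqrt(-759). Hence Gal(Q(sqrt(-759))/Q) = Z/2Z.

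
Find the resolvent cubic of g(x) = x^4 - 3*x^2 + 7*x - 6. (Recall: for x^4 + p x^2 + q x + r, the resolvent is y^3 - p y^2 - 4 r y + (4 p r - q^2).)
h(y) = y^3 + 3*y^2 + 24*y + 23

Identify coefficients: p = -3, q = 7, r = -6.
Plug into h(y) = y^3 - p y^2 - 4 r y + (4 p r - q^2):
  h(y) = y^3 - (-3) y^2 - 4*(-6) y + (4*(-3)*(-6) - (7)^2)
       = y^3 + (3) y^2 + (24) y + (23).
Simplifying: h(y) = y^3 + 3*y^2 + 24*y + 23.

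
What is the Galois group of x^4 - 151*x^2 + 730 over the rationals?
Gal(K/Q) = V_4 (Klein four-group, Z/2Z × Z/2Z)

f factors as (x^2 - 146)(x^2 - 5), so the splitting field is K = Q(sqrt(146), sqrt(5)). The elements 146, 5, 730 are all non-squares in Q, so sqrt(146) and sqrt(5) generate independent quadratic extensions. Thus [K:Q] = 4 and Gal(K/Q) is generated by the two order-2 automorphisms sqrt(146) ↦ -sqrt(146) and sqrt(5) ↦ -sqrt(5), giving V_4.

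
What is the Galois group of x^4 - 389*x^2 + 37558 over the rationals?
Gal(K/Q) = V_4 (Klein four-group, Z/2Z × Z/2Z)

f factors as (x^2 - 178)(x^2 - 211), so the splitting field is K = Q(sqrt(178), sqrt(211)). The elements 178, 211, 37558 are all non-squares in Q, so sqrt(178) and sqrt(211) generate independent quadratic extensions. Thus [K:Q] = 4 and Gal(K/Q) is generated by the two order-2 automorphisms sqrt(178) ↦ -sqrt(178) and sqrt(211) ↦ -sqrt(211), giving V_4.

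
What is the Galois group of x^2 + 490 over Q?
Gal(K/Q) = Z/2Z (cyclic of order 2)

x^2 + 490 is irreducible over Q since -490 is not a rational square. The splitting field Q(sqrt(-490)) has degree 2 over Q, and its unique nontrivial automorphism is sqrt(-490) ↦ -sqrt(-490). Hence Gal(Q(sqrt(-490))/Q) = Z/2Z.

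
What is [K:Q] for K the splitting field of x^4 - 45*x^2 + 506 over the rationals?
[K:Q] = 4

f factors as (x^2 - 22)(x^2 - 23); the splitting field is K = Q(sqrt(22), sqrt(23)). Since 22, 23, and 506 are all non-squares in Q, the three subfields Q(sqrt(22)), Q(sqrt(23)), Q(sqrt(506)) are distinct degree-2 extensions, so [K:Q] = 4 (Klein four Galois group).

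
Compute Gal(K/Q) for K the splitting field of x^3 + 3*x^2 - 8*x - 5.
Gal(K/Q) = S_3 (symmetric group of order 6)

Compute the discriminant of x^3 + (3)*x^2 + (-8)*x + (-5): Δ = 4649. Since Δ is not a rational square, the Galois group is not contained in A_3; it must be the full S_3 (irreducibility of the cubic rules out anything smaller).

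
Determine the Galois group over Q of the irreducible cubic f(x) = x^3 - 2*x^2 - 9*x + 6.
Gal(K/Q) = S_3 (symmetric group of order 6)

Compute the discriminant of x^3 + (-2)*x^2 + (-9)*x + (6): Δ = 4404. Since Δ is not a rational square, the Galois group is not contained in A_3; it must be the full S_3 (irreducibility of the cubic rules out anything smaller).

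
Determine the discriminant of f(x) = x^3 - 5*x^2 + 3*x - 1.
Δ = -140

For x^3 + a x^2 + b x + c the discriminant is Δ = 18 a b c - 4 a^3 c + a^2 b^2 - 4 b^3 - 27 c^2.
Plug a = -5, b = 3, c = -1:
  18*(-5)*(3)*(-1) - 4*(-5)^3*(-1) + (-5)^2*(3)^2 - 4*(3)^3 - 27*(-1)^2
  = 270 + (-500) + 225 + (-108) + (-27)
  = -140.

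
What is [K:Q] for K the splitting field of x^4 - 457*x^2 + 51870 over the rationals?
[K:Q] = 4

f factors as (x^2 - 210)(x^2 - 247); the splitting field is K = Q(sqrt(210), sqrt(247)). Since 210, 247, and 51870 are all non-squares in Q, the three subfields Q(sqrt(210)), Q(sqrt(247)), Q(sqrt(51870)) are distinct degree-2 extensions, so [K:Q] = 4 (Klein four Galois group).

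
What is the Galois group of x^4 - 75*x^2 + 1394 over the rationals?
Gal(K/Q) = V_4 (Klein four-group, Z/2Z × Z/2Z)

f factors as (x^2 - 34)(x^2 - 41), so the splitting field is K = Q(sqrt(34), sqrt(41)). The elements 34, 41, 1394 are all non-squares in Q, so sqrt(34) and sqrt(41) generate independent quadratic extensions. Thus [K:Q] = 4 and Gal(K/Q) is generated by the two order-2 automorphisms sqrt(34) ↦ -sqrt(34) and sqrt(41) ↦ -sqrt(41), giving V_4.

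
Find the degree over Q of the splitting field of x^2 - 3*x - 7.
[K:Q] = 2

The discriminant of x^2 + (-3)*x + (-7) is b^2 - 4c = 9 - (-28) = 37. Since 37 is not a perfect square in Q, the polynomial is irreducible over Q. Its two roots generate a degree-2 extension, so [K:Q] = 2.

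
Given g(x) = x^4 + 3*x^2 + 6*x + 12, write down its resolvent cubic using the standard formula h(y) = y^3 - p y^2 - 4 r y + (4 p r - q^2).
h(y) = y^3 - 3*y^2 - 48*y + 108

Identify coefficients: p = 3, q = 6, r = 12.
Plug into h(y) = y^3 - p y^2 - 4 r y + (4 p r - q^2):
  h(y) = y^3 - (3) y^2 - 4*(12) y + (4*(3)*(12) - (6)^2)
       = y^3 + (-3) y^2 + (-48) y + (108).
Simplifying: h(y) = y^3 - 3*y^2 - 48*y + 108.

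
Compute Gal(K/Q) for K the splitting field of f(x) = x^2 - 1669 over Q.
Gal(K/Q) = Z/2Z (cyclic of order 2)

x^2 - 1669 is irreducible over Q since 1669 is not a rational square. The splitting field Q(sqrt(1669)) has degree 2 over Q, and its unique nontrivial automorphism is sqrt(1669) ↦ -sqrt(1669). Hence Gal(Q(sqrt(1669))/Q) = Z/2Z.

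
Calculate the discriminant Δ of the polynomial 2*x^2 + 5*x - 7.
Δ = 81

For a quadratic a x^2 + b x + c the discriminant is Δ = b^2 - 4ac = (5)^2 - 4*(2)*(-7) = 25 - (-56) = 81.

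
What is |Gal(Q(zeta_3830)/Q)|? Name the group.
|Gal(Q(zeta_3830)/Q)| = phi(3830) = 1528; group ≅ (Z/3830Z)^* ≅ Z/4Z × Z/382Z

The n-th cyclotomic polynomial Φ_3830(x) is the minimal polynomial of zeta_3830 over Q and has degree phi(3830) = 1528. So Q(zeta_3830) is a degree-1528 Galois extension with Galois group (Z/3830Z)^*. By CRT, (Z/3830Z)^* ≅ (Z/2Z)^* × (Z/5Z)^* × (Z/383Z)^*. Each prime-power unit group is (Z/2Z)^* ≅ trivial group (order 1); (Z/5Z)^* ≅ Z/4Z; (Z/383Z)^* ≅ Z/382Z. Hence Gal(Q(zeta_3830)/Q) ≅ Z/4Z × Z/382Z.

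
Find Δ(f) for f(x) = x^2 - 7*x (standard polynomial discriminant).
Δ = 49

For a quadratic a x^2 + b x + c the discriminant is Δ = b^2 - 4ac = (-7)^2 - 4*(1)*(0) = 49 - (0) = 49.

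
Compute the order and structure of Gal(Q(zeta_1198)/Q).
|Gal(Q(zeta_1198)/Q)| = phi(1198) = 598; group ≅ (Z/1198Z)^* ≅ Z/598Z

The n-th cyclotomic polynomial Φ_1198(x) is the minimal polynomial of zeta_1198 over Q and has degree phi(1198) = 598. So Q(zeta_1198) is a degree-598 Galois extension with Galois group (Z/1198Z)^*. By CRT, (Z/1198Z)^* ≅ (Z/2Z)^* × (Z/599Z)^*. Each prime-power unit group is (Z/2Z)^* ≅ trivial group (order 1); (Z/599Z)^* ≅ Z/598Z. Hence Gal(Q(zeta_1198)/Q) ≅ Z/598Z.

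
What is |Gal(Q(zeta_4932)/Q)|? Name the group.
|Gal(Q(zeta_4932)/Q)| = phi(4932) = 1632; group ≅ (Z/4932Z)^* ≅ Z/2Z × Z/6Z × Z/136Z

The n-th cyclotomic polynomial Φ_4932(x) is the minimal polynomial of zeta_4932 over Q and has degree phi(4932) = 1632. So Q(zeta_4932) is a degree-1632 Galois extension with Galois group (Z/4932Z)^*. By CRT, (Z/4932Z)^* ≅ (Z/4Z)^* × (Z/9Z)^* × (Z/137Z)^*. Each prime-power unit group is (Z/4Z)^* ≅ Z/2Z; (Z/9Z)^* ≅ Z/6Z; (Z/137Z)^* ≅ Z/136Z. Hence Gal(Q(zeta_4932)/Q) ≅ Z/2Z × Z/6Z × Z/136Z.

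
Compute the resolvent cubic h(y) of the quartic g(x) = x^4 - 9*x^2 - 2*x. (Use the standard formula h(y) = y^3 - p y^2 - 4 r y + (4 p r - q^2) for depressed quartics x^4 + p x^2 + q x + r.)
h(y) = y^3 + 9*y^2 - 4

Identify coefficients: p = -9, q = -2, r = 0.
Plug into h(y) = y^3 - p y^2 - 4 r y + (4 p r - q^2):
  h(y) = y^3 - (-9) y^2 - 4*(0) y + (4*(-9)*(0) - (-2)^2)
       = y^3 + (9) y^2 + (0) y + (-4).
Simplifying: h(y) = y^3 + 9*y^2 - 4.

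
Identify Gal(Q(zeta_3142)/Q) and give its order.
|Gal(Q(zeta_3142)/Q)| = phi(3142) = 1570; group ≅ (Z/3142Z)^* ≅ Z/1570Z

The n-th cyclotomic polynomial Φ_3142(x) is the minimal polynomial of zeta_3142 over Q and has degree phi(3142) = 1570. So Q(zeta_3142) is a degree-1570 Galois extension with Galois group (Z/3142Z)^*. By CRT, (Z/3142Z)^* ≅ (Z/2Z)^* × (Z/1571Z)^*. Each prime-power unit group is (Z/2Z)^* ≅ trivial group (order 1); (Z/1571Z)^* ≅ Z/1570Z. Hence Gal(Q(zeta_3142)/Q) ≅ Z/1570Z.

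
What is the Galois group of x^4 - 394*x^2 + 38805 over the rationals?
Gal(K/Q) = V_4 (Klein four-group, Z/2Z × Z/2Z)

f factors as (x^2 - 199)(x^2 - 195), so the splitting field is K = Q(sqrt(199), sqrt(195)). The elements 199, 195, 38805 are all non-squares in Q, so sqrt(199) and sqrt(195) generate independent quadratic extensions. Thus [K:Q] = 4 and Gal(K/Q) is generated by the two order-2 automorphisms sqrt(199) ↦ -sqrt(199) and sqrt(195) ↦ -sqrt(195), giving V_4.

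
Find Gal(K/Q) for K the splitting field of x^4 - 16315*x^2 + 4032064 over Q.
Gal(K/Q) = Z/2Z (cyclic of order 2)

f factors as (x^2 - 16064)(x^2 - 251), so the splitting field is K = Q(sqrt(16064), sqrt(251)). The squarefree part of 16064 is 251 and the squarefree part of 251 is also 251, so sqrt(16064) and sqrt(251) are both rational multiples of sqrt(251). Hence Q(sqrt(16064)) = Q(sqrt(251)) = Q(sqrt(251)), and the splitting field collapses to a single degree-2 extension with Galois group Z/2Z.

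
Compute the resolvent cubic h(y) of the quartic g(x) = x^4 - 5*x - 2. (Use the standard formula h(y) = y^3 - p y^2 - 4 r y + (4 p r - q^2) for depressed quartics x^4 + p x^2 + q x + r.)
h(y) = y^3 + 8*y - 25

Identify coefficients: p = 0, q = -5, r = -2.
Plug into h(y) = y^3 - p y^2 - 4 r y + (4 p r - q^2):
  h(y) = y^3 - (0) y^2 - 4*(-2) y + (4*(0)*(-2) - (-5)^2)
       = y^3 + (0) y^2 + (8) y + (-25).
Simplifying: h(y) = y^3 + 8*y - 25.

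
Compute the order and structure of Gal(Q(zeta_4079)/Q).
|Gal(Q(zeta_4079)/Q)| = phi(4079) = 4078; group ≅ (Z/4079Z)^* ≅ Z/4078Z

The n-th cyclotomic polynomial Φ_4079(x) is the minimal polynomial of zeta_4079 over Q and has degree phi(4079) = 4078. So Q(zeta_4079) is a degree-4078 Galois extension with Galois group (Z/4079Z)^*. (Z/4079Z)^* is cyclic since 4079 is an odd prime power (or 4). Hence Gal(Q(zeta_4079)/Q) ≅ Z/4078Z.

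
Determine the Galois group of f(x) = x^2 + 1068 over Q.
Gal(K/Q) = Z/2Z (cyclic of order 2)

x^2 + 1068 is irreducible over Q since -1068 is not a rational square. The splitting field Q(sqrt(-1068)) has degree 2 over Q, and its unique nontrivial automorphism is sqrt(-1068) ↦ -sqrt(-1068). Hence Gal(Q(sqrt(-1068))/Q) = Z/2Z.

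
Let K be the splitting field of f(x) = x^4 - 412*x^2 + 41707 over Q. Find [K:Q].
[K:Q] = 4

f factors as (x^2 - 233)(x^2 - 179); the splitting field is K = Q(sqrt(233), sqrt(179)). Since 233, 179, and 41707 are all non-squares in Q, the three subfields Q(sqrt(233)), Q(sqrt(179)), Q(sqrt(41707)) are distinct degree-2 extensions, so [K:Q] = 4 (Klein four Galois group).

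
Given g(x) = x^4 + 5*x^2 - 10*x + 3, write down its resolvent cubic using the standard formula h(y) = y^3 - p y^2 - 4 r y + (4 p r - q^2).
h(y) = y^3 - 5*y^2 - 12*y - 40

Identify coefficients: p = 5, q = -10, r = 3.
Plug into h(y) = y^3 - p y^2 - 4 r y + (4 p r - q^2):
  h(y) = y^3 - (5) y^2 - 4*(3) y + (4*(5)*(3) - (-10)^2)
       = y^3 + (-5) y^2 + (-12) y + (-40).
Simplifying: h(y) = y^3 - 5*y^2 - 12*y - 40.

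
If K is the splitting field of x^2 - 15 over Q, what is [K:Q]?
[K:Q] = 2

The polynomial x^2 - 15 is irreducible over Q since 15 is not a perfect square. Its splitting field is Q(sqrt(15)), which has degree 2 over Q.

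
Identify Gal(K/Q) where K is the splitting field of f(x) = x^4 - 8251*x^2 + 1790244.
Gal(K/Q) = Z/2Z (cyclic of order 2)

f factors as (x^2 - 223)(x^2 - 8028), so the splitting field is K = Q(sqrt(223), sqrt(8028)). The squarefree part of 223 is 223 and the squarefree part of 8028 is also 223, so sqrt(223) and sqrt(8028) are both rational multiples of sqrt(223). Hence Q(sqrt(223)) = Q(sqrt(8028)) = Q(sqrt(223)), and the splitting field collapses to a single degree-2 extension with Galois group Z/2Z.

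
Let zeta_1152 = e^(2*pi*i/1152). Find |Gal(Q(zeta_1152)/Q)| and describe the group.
|Gal(Q(zeta_1152)/Q)| = phi(1152) = 384; group ≅ (Z/1152Z)^* ≅ Z/2Z × Z/6Z × Z/32Z

The n-th cyclotomic polynomial Φ_1152(x) is the minimal polynomial of zeta_1152 over Q and has degree phi(1152) = 384. So Q(zeta_1152) is a degree-384 Galois extension with Galois group (Z/1152Z)^*. By CRT, (Z/1152Z)^* ≅ (Z/128Z)^* × (Z/9Z)^*. Each prime-power unit group is (Z/128Z)^* ≅ Z/2Z × Z/32Z; (Z/9Z)^* ≅ Z/6Z. Hence Gal(Q(zeta_1152)/Q) ≅ Z/2Z × Z/6Z × Z/32Z.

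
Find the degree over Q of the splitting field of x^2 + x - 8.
[K:Q] = 2

The discriminant of x^2 + (1)*x + (-8) is b^2 - 4c = 1 - (-32) = 33. Since 33 is not a perfect square in Q, the polynomial is irreducible over Q. Its two roots generate a degree-2 extension, so [K:Q] = 2.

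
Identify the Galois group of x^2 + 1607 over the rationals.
Gal(K/Q) = Z/2Z (cyclic of order 2)

x^2 + 1607 is irreducible over Q since -1607 is not a rational square. The splitting field Q(sqrt(-1607)) has degree 2 over Q, and its unique nontrivial automorphism is sqrt(-1607) ↦ -sqrt(-1607). Hence Gal(Q(sqrt(-1607))/Q) = Z/2Z.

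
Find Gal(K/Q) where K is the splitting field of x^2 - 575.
Gal(K/Q) = Z/2Z (cyclic of order 2)

x^2 - 575 is irreducible over Q since 575 is not a rational square. The splitting field Q(sqrt(575)) has degree 2 over Q, and its unique nontrivial automorphism is sqrt(575) ↦ -sqrt(575). Hence Gal(Q(sqrt(575))/Q) = Z/2Z.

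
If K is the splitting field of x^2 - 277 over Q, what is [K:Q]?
[K:Q] = 2

The polynomial x^2 - 277 is irreducible over Q since 277 is not a perfect square. Its splitting field is Q(sqrt(277)), which has degree 2 over Q.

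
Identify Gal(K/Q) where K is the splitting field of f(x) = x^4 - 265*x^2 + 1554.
Gal(K/Q) = V_4 (Klein four-group, Z/2Z × Z/2Z)

f factors as (x^2 - 259)(x^2 - 6), so the splitting field is K = Q(sqrt(259), sqrt(6)). The elements 259, 6, 1554 are all non-squares in Q, so sqrt(259) and sqrt(6) generate independent quadratic extensions. Thus [K:Q] = 4 and Gal(K/Q) is generated by the two order-2 automorphisms sqrt(259) ↦ -sqrt(259) and sqrt(6) ↦ -sqrt(6), giving V_4.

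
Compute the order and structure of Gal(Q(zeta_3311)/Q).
|Gal(Q(zeta_3311)/Q)| = phi(3311) = 2520; group ≅ (Z/3311Z)^* ≅ Z/6Z × Z/10Z × Z/42Z

The n-th cyclotomic polynomial Φ_3311(x) is the minimal polynomial of zeta_3311 over Q and has degree phi(3311) = 2520. So Q(zeta_3311) is a degree-2520 Galois extension with Galois group (Z/3311Z)^*. By CRT, (Z/3311Z)^* ≅ (Z/7Z)^* × (Z/11Z)^* × (Z/43Z)^*. Each prime-power unit group is (Z/7Z)^* ≅ Z/6Z; (Z/11Z)^* ≅ Z/10Z; (Z/43Z)^* ≅ Z/42Z. Hence Gal(Q(zeta_3311)/Q) ≅ Z/6Z × Z/10Z × Z/42Z.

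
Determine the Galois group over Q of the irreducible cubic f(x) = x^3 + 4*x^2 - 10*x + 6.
Gal(K/Q) = S_3 (symmetric group of order 6)

Compute the discriminant of x^3 + (4)*x^2 + (-10)*x + (6): Δ = -1228. Since Δ is not a rational square, the Galois group is not contained in A_3; it must be the full S_3 (irreducibility of the cubic rules out anything smaller).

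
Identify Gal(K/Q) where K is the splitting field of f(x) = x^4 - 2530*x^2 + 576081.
Gal(K/Q) = Z/2Z (cyclic of order 2)

f factors as (x^2 - 253)(x^2 - 2277), so the splitting field is K = Q(sqrt(253), sqrt(2277)). The squarefree part of 253 is 253 and the squarefree part of 2277 is also 253, so sqrt(253) and sqrt(2277) are both rational multiples of sqrt(253). Hence Q(sqrt(253)) = Q(sqrt(2277)) = Q(sqrt(253)), and the splitting field collapses to a single degree-2 extension with Galois group Z/2Z.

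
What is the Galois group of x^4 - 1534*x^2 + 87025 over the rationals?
Gal(K/Q) = Z/2Z (cyclic of order 2)

f factors as (x^2 - 1475)(x^2 - 59), so the splitting field is K = Q(sqrt(1475), sqrt(59)). The squarefree part of 1475 is 59 and the squarefree part of 59 is also 59, so sqrt(1475) and sqrt(59) are both rational multiples of sqrt(59). Hence Q(sqrt(1475)) = Q(sqrt(59)) = Q(sqrt(59)), and the splitting field collapses to a single degree-2 extension with Galois group Z/2Z.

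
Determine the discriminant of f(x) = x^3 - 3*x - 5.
Δ = -567

For a depressed cubic x^3 + p x + q the discriminant is Δ = -4 p^3 - 27 q^2 = -4*(-3)^3 - 27*(-5)^2 = 108 - 675 = -567.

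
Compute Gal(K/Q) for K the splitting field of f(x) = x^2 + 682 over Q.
Gal(K/Q) = Z/2Z (cyclic of order 2)

x^2 + 682 is irreducible over Q since -682 is not a rational square. The splitting field Q(sqrt(-682)) has degree 2 over Q, and its unique nontrivial automorphism is sqrt(-682) ↦ -sqrt(-682). Hence Gal(Q(sqrt(-682))/Q) = Z/2Z.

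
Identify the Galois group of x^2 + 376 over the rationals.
Gal(K/Q) = Z/2Z (cyclic of order 2)

x^2 + 376 is irreducible over Q since -376 is not a rational square. The splitting field Q(sqrt(-376)) has degree 2 over Q, and its unique nontrivial automorphism is sqrt(-376) ↦ -sqrt(-376). Hence Gal(Q(sqrt(-376))/Q) = Z/2Z.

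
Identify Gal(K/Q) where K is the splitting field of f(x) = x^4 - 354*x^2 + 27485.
Gal(K/Q) = V_4 (Klein four-group, Z/2Z × Z/2Z)

f factors as (x^2 - 239)(x^2 - 115), so the splitting field is K = Q(sqrt(239), sqrt(115)). The elements 239, 115, 27485 are all non-squares in Q, so sqrt(239) and sqrt(115) generate independent quadratic extensions. Thus [K:Q] = 4 and Gal(K/Q) is generated by the two order-2 automorphisms sqrt(239) ↦ -sqrt(239) and sqrt(115) ↦ -sqrt(115), giving V_4.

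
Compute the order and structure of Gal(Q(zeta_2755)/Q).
|Gal(Q(zeta_2755)/Q)| = phi(2755) = 2016; group ≅ (Z/2755Z)^* ≅ Z/4Z × Z/18Z × Z/28Z

The n-th cyclotomic polynomial Φ_2755(x) is the minimal polynomial of zeta_2755 over Q and has degree phi(2755) = 2016. So Q(zeta_2755) is a degree-2016 Galois extension with Galois group (Z/2755Z)^*. By CRT, (Z/2755Z)^* ≅ (Z/5Z)^* × (Z/19Z)^* × (Z/29Z)^*. Each prime-power unit group is (Z/5Z)^* ≅ Z/4Z; (Z/19Z)^* ≅ Z/18Z; (Z/29Z)^* ≅ Z/28Z. Hence Gal(Q(zeta_2755)/Q) ≅ Z/4Z × Z/18Z × Z/28Z.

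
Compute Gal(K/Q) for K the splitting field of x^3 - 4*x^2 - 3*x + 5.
Gal(K/Q) = S_3 (symmetric group of order 6)

Compute the discriminant of x^3 + (-4)*x^2 + (-3)*x + (5): Δ = 1937. Since Δ is not a rational square, the Galois group is not contained in A_3; it must be the full S_3 (irreducibility of the cubic rules out anything smaller).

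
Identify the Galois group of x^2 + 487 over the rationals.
Gal(K/Q) = Z/2Z (cyclic of order 2)

x^2 + 487 is irreducible over Q since -487 is not a rational square. The splitting field Q(sqrt(-487)) has degree 2 over Q, and its unique nontrivial automorphism is sqrt(-487) ↦ -sqrt(-487). Hence Gal(Q(sqrt(-487))/Q) = Z/2Z.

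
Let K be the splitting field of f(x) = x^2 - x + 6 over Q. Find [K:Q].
[K:Q] = 2

The discriminant of x^2 + (-1)*x + (6) is b^2 - 4c = 1 - (24) = -23. Since -23 is not a perfect square in Q, the polynomial is irreducible over Q. Its two roots generate a degree-2 extension, so [K:Q] = 2.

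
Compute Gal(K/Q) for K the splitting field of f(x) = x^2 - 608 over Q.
Gal(K/Q) = Z/2Z (cyclic of order 2)

x^2 - 608 is irreducible over Q since 608 is not a rational square. The splitting field Q(sqrt(608)) has degree 2 over Q, and its unique nontrivial automorphism is sqrt(608) ↦ -sqrt(608). Hence Gal(Q(sqrt(608))/Q) = Z/2Z.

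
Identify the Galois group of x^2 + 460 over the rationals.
Gal(K/Q) = Z/2Z (cyclic of order 2)

x^2 + 460 is irreducible over Q since -460 is not a rational square. The splitting field Q(sqrt(-460)) has degree 2 over Q, and its unique nontrivial automorphism is sqrt(-460) ↦ -sqrt(-460). Hence Gal(Q(sqrt(-460))/Q) = Z/2Z.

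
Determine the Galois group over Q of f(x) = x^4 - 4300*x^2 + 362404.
Gal(K/Q) = Z/2Z (cyclic of order 2)

f factors as (x^2 - 4214)(x^2 - 86), so the splitting field is K = Q(sqrt(4214), sqrt(86)). The squarefree part of 4214 is 86 and the squarefree part of 86 is also 86, so sqrt(4214) and sqrt(86) are both rational multiples of sqrt(86). Hence Q(sqrt(4214)) = Q(sqrt(86)) = Q(sqrt(86)), and the splitting field collapses to a single degree-2 extension with Galois group Z/2Z.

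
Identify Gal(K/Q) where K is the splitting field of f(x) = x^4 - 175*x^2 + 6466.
Gal(K/Q) = V_4 (Klein four-group, Z/2Z × Z/2Z)

f factors as (x^2 - 53)(x^2 - 122), so the splitting field is K = Q(sqrt(53), sqrt(122)). The elements 53, 122, 6466 are all non-squares in Q, so sqrt(53) and sqrt(122) generate independent quadratic extensions. Thus [K:Q] = 4 and Gal(K/Q) is generated by the two order-2 automorphisms sqrt(53) ↦ -sqrt(53) and sqrt(122) ↦ -sqrt(122), giving V_4.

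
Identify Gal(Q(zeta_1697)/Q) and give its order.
|Gal(Q(zeta_1697)/Q)| = phi(1697) = 1696; group ≅ (Z/1697Z)^* ≅ Z/1696Z

The n-th cyclotomic polynomial Φ_1697(x) is the minimal polynomial of zeta_1697 over Q and has degree phi(1697) = 1696. So Q(zeta_1697) is a degree-1696 Galois extension with Galois group (Z/1697Z)^*. (Z/1697Z)^* is cyclic since 1697 is an odd prime power (or 4). Hence Gal(Q(zeta_1697)/Q) ≅ Z/1696Z.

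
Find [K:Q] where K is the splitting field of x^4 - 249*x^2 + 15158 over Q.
[K:Q] = 4

f factors as (x^2 - 106)(x^2 - 143); the splitting field is K = Q(sqrt(106), sqrt(143)). Since 106, 143, and 15158 are all non-squares in Q, the three subfields Q(sqrt(106)), Q(sqrt(143)), Q(sqrt(15158)) are distinct degree-2 extensions, so [K:Q] = 4 (Klein four Galois group).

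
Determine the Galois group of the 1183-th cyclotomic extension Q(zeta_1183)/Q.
|Gal(Q(zeta_1183)/Q)| = phi(1183) = 936; group ≅ (Z/1183Z)^* ≅ Z/6Z × Z/156Z

The n-th cyclotomic polynomial Φ_1183(x) is the minimal polynomial of zeta_1183 over Q and has degree phi(1183) = 936. So Q(zeta_1183) is a degree-936 Galois extension with Galois group (Z/1183Z)^*. By CRT, (Z/1183Z)^* ≅ (Z/7Z)^* × (Z/169Z)^*. Each prime-power unit group is (Z/7Z)^* ≅ Z/6Z; (Z/169Z)^* ≅ Z/156Z. Hence Gal(Q(zeta_1183)/Q) ≅ Z/6Z × Z/156Z.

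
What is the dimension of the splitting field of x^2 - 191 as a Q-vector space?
[K:Q] = 2

The polynomial x^2 - 191 is irreducible over Q since 191 is not a perfect square. Its splitting field is Q(sqrt(191)), which has degree 2 over Q.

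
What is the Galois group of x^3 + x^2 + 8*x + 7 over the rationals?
Gal(K/Q) = S_3 (symmetric group of order 6)

Compute the discriminant of x^3 + (1)*x^2 + (8)*x + (7): Δ = -2327. Since Δ is not a rational square, the Galois group is not contained in A_3; it must be the full S_3 (irreducibility of the cubic rules out anything smaller).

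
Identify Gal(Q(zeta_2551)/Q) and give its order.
|Gal(Q(zeta_2551)/Q)| = phi(2551) = 2550; group ≅ (Z/2551Z)^* ≅ Z/2550Z

The n-th cyclotomic polynomial Φ_2551(x) is the minimal polynomial of zeta_2551 over Q and has degree phi(2551) = 2550. So Q(zeta_2551) is a degree-2550 Galois extension with Galois group (Z/2551Z)^*. (Z/2551Z)^* is cyclic since 2551 is an odd prime power (or 4). Hence Gal(Q(zeta_2551)/Q) ≅ Z/2550Z.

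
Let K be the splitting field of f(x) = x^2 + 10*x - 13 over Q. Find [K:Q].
[K:Q] = 2

The discriminant of x^2 + (10)*x + (-13) is b^2 - 4c = 100 - (-52) = 152. Since 152 is not a perfect square in Q, the polynomial is irreducible over Q. Its two roots generate a degree-2 extension, so [K:Q] = 2.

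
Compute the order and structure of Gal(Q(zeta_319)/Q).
|Gal(Q(zeta_319)/Q)| = phi(319) = 280; group ≅ (Z/319Z)^* ≅ Z/10Z × Z/28Z

The n-th cyclotomic polynomial Φ_319(x) is the minimal polynomial of zeta_319 over Q and has degree phi(319) = 280. So Q(zeta_319) is a degree-280 Galois extension with Galois group (Z/319Z)^*. By CRT, (Z/319Z)^* ≅ (Z/11Z)^* × (Z/29Z)^*. Each prime-power unit group is (Z/11Z)^* ≅ Z/10Z; (Z/29Z)^* ≅ Z/28Z. Hence Gal(Q(zeta_319)/Q) ≅ Z/10Z × Z/28Z.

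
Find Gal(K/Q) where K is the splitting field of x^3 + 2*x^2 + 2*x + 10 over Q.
Gal(K/Q) = S_3 (symmetric group of order 6)

Compute the discriminant of x^3 + (2)*x^2 + (2)*x + (10): Δ = -2316. Since Δ is not a rational square, the Galois group is not contained in A_3; it must be the full S_3 (irreducibility of the cubic rules out anything smaller).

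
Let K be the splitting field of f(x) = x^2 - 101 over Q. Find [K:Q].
[K:Q] = 2

The polynomial x^2 - 101 is irreducible over Q since 101 is not a perfect square. Its splitting field is Q(sqrt(101)), which has degree 2 over Q.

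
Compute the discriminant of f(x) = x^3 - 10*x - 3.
Δ = 3757

For a depressed cubic x^3 + p x + q the discriminant is Δ = -4 p^3 - 27 q^2 = -4*(-10)^3 - 27*(-3)^2 = 4000 - 243 = 3757.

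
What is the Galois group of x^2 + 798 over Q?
Gal(K/Q) = Z/2Z (cyclic of order 2)

x^2 + 798 is irreducible over Q since -798 is not a rational square. The splitting field Q(sqrt(-798)) has degree 2 over Q, and its unique nontrivial automorphism is sqrt(-798) ↦ -sqrt(-798). Hence Gal(Q(sqrt(-798))/Q) = Z/2Z.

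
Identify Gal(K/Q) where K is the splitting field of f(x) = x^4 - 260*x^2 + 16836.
Gal(K/Q) = V_4 (Klein four-group, Z/2Z × Z/2Z)

f factors as (x^2 - 122)(x^2 - 138), so the splitting field is K = Q(sqrt(122), sqrt(138)). The elements 122, 138, 16836 are all non-squares in Q, so sqrt(122) and sqrt(138) generate independent quadratic extensions. Thus [K:Q] = 4 and Gal(K/Q) is generated by the two order-2 automorphisms sqrt(122) ↦ -sqrt(122) and sqrt(138) ↦ -sqrt(138), giving V_4.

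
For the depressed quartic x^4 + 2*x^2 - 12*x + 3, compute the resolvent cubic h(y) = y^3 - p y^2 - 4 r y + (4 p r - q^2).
h(y) = y^3 - 2*y^2 - 12*y - 120

Identify coefficients: p = 2, q = -12, r = 3.
Plug into h(y) = y^3 - p y^2 - 4 r y + (4 p r - q^2):
  h(y) = y^3 - (2) y^2 - 4*(3) y + (4*(2)*(3) - (-12)^2)
       = y^3 + (-2) y^2 + (-12) y + (-120).
Simplifying: h(y) = y^3 - 2*y^2 - 12*y - 120.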